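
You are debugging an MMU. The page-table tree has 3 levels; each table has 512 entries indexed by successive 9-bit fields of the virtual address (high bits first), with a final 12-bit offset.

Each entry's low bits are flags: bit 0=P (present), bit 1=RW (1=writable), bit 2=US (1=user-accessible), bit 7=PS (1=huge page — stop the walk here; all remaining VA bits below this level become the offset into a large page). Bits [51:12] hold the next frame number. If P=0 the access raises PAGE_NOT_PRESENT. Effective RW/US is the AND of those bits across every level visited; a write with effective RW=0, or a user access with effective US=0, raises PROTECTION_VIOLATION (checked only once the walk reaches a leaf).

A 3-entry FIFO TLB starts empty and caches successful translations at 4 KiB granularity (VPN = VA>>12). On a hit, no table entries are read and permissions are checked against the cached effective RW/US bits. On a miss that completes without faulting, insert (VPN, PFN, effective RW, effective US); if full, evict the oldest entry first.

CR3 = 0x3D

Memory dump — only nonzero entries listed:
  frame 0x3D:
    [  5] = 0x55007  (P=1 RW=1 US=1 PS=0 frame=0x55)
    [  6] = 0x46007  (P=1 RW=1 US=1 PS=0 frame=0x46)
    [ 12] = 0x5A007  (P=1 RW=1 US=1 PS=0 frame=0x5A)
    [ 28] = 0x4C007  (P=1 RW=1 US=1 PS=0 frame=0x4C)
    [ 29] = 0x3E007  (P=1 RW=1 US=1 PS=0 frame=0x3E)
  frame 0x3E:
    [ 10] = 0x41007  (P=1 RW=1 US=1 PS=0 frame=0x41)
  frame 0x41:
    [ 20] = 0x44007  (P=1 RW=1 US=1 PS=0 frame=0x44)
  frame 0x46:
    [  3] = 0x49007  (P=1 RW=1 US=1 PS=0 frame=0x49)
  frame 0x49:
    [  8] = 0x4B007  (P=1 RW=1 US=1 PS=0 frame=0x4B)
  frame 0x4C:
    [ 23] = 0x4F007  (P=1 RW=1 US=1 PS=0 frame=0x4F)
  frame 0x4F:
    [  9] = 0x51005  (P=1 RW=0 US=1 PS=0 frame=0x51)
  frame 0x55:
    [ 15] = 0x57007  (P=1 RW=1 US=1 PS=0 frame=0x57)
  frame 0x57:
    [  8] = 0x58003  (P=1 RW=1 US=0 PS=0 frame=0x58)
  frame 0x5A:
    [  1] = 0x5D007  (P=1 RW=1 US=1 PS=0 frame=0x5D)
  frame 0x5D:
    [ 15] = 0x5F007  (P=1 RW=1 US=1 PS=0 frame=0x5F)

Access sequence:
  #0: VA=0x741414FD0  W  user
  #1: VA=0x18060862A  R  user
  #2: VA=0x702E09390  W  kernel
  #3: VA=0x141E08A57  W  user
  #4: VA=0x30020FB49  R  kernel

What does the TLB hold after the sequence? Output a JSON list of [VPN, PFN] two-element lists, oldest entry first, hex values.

Per-access translation:
#0 VA=0x741414FD0 (w,user):
  L0: frame=0x3D idx=29 entry=0x3E007 [P=1 RW=1 US=1 PS=0]
  L1: frame=0x3E idx=10 entry=0x41007 [P=1 RW=1 US=1 PS=0]
  L2: frame=0x41 idx=20 entry=0x44007 [P=1 RW=1 US=1 PS=0]
  ✓ 0x44FD0  — 3 lookups
#1 VA=0x18060862A (r,user):
  L0: frame=0x3D idx=6 entry=0x46007 [P=1 RW=1 US=1 PS=0]
  L1: frame=0x46 idx=3 entry=0x49007 [P=1 RW=1 US=1 PS=0]
  L2: frame=0x49 idx=8 entry=0x4B007 [P=1 RW=1 US=1 PS=0]
  ✓ 0x4B62A  — 3 lookups
#2 VA=0x702E09390 (w,kernel):
  L0: frame=0x3D idx=28 entry=0x4C007 [P=1 RW=1 US=1 PS=0]
  L1: frame=0x4C idx=23 entry=0x4F007 [P=1 RW=1 US=1 PS=0]
  L2: frame=0x4F idx=9 entry=0x51005 [P=1 RW=0 US=1 PS=0]
  → PROTECTION_VIOLATION  (3 entries read)
#3 VA=0x141E08A57 (w,user):
  L0: frame=0x3D idx=5 entry=0x55007 [P=1 RW=1 US=1 PS=0]
  L1: frame=0x55 idx=15 entry=0x57007 [P=1 RW=1 US=1 PS=0]
  L2: frame=0x57 idx=8 entry=0x58003 [P=1 RW=1 US=0 PS=0]
  → PROTECTION_VIOLATION  (3 entries read)
#4 VA=0x30020FB49 (r,kernel):
  L0: frame=0x3D idx=12 entry=0x5A007 [P=1 RW=1 US=1 PS=0]
  L1: frame=0x5A idx=1 entry=0x5D007 [P=1 RW=1 US=1 PS=0]
  L2: frame=0x5D idx=15 entry=0x5F007 [P=1 RW=1 US=1 PS=0]
  ✓ 0x5FB49  — 3 lookups

TLB: [["0x741414", "0x44"], ["0x180608", "0x4B"], ["0x30020F", "0x5F"]]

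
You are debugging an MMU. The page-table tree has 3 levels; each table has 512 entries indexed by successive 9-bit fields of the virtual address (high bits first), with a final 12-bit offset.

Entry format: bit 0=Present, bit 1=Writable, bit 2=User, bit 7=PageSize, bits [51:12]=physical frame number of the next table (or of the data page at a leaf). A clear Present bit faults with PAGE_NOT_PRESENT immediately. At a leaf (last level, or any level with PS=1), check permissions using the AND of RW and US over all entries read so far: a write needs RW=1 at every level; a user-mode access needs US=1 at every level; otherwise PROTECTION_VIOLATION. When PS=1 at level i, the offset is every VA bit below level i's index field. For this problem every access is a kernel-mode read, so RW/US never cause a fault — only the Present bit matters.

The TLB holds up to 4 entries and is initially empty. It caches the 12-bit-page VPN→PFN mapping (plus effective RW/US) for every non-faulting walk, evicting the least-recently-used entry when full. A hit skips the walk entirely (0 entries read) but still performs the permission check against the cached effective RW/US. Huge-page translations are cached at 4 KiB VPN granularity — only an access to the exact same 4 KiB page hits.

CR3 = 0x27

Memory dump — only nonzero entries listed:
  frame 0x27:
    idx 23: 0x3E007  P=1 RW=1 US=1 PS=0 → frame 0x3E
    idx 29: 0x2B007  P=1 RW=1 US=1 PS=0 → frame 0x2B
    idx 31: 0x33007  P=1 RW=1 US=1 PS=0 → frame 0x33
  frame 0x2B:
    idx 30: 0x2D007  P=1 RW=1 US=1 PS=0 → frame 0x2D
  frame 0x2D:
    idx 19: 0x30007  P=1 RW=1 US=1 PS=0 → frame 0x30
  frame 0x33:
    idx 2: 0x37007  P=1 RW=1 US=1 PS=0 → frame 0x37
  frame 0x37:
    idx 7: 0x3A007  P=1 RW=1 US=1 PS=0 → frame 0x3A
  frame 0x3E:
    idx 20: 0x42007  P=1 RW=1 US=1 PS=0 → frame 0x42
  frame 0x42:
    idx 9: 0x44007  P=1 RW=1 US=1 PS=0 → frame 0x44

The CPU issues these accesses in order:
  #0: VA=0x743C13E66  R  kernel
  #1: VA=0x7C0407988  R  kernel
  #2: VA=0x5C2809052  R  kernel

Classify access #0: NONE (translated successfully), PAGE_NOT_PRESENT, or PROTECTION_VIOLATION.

Trace:
#0 VA=0x743C13E66 (r,kernel):
  [0] read 0x27 idx=29: raw=0x2B007 flags P=1 W=1 U=1 S=0
  [1] read 0x2B idx=30: raw=0x2D007 flags P=1 W=1 U=1 S=0
  [2] read 0x2D idx=19: raw=0x30007 flags P=1 W=1 U=1 S=0
  ✓ 0x30E66  — 3 lookups
#1 VA=0x7C0407988 (r,kernel):
  [0] read 0x27 idx=31: raw=0x33007 flags P=1 W=1 U=1 S=0
  [1] read 0x33 idx=2: raw=0x37007 flags P=1 W=1 U=1 S=0
  [2] read 0x37 idx=7: raw=0x3A007 flags P=1 W=1 U=1 S=0
  ✓ 0x3A988  — 3 lookups
#2 VA=0x5C2809052 (r,kernel):
  [0] read 0x27 idx=23: raw=0x3E007 flags P=1 W=1 U=1 S=0
  [1] read 0x3E idx=20: raw=0x42007 flags P=1 W=1 U=1 S=0
  [2] read 0x42 idx=9: raw=0x44007 flags P=1 W=1 U=1 S=0
  ✓ 0x44052  — 3 lookups

Access #0 fault: NONE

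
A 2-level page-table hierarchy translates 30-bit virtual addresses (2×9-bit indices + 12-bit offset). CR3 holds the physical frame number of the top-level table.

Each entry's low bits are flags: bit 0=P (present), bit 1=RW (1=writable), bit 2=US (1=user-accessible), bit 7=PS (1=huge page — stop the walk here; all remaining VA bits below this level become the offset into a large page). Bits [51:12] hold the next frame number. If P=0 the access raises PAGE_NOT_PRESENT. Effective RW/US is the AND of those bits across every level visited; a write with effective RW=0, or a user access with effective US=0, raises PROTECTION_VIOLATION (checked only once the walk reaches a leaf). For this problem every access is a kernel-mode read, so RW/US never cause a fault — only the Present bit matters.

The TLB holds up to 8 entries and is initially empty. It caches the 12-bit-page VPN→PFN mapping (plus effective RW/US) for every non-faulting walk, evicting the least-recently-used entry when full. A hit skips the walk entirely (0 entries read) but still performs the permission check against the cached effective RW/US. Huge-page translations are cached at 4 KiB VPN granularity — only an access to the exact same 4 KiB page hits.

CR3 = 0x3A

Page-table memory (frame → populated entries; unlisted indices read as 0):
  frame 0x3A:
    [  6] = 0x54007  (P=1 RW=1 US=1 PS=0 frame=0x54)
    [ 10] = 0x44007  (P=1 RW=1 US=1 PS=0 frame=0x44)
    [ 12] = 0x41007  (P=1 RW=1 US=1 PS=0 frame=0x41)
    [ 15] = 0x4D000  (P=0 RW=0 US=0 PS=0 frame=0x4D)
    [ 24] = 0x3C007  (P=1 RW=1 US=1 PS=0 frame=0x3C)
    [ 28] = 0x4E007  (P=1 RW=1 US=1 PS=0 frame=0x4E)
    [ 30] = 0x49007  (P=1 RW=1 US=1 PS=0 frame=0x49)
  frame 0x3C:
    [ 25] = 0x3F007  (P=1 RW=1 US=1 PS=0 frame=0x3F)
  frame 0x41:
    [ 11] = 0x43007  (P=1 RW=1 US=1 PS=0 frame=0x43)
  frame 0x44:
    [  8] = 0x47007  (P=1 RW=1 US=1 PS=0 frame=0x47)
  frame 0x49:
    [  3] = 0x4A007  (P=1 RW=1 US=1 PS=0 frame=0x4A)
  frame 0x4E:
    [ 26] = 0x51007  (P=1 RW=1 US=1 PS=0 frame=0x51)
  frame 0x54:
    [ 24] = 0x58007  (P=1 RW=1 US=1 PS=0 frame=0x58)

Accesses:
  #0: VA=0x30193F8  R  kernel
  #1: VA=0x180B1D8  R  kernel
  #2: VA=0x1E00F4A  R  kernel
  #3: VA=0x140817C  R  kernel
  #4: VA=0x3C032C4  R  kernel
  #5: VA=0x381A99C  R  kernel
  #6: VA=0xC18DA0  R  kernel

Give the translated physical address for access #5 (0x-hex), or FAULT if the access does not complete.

Walk each access:
#0 VA=0x30193F8 (r,kernel):
  lvl0: tbl 0x3A, slot 24 ⇒ 0x3C007 (P1/RW1/US1/PS0)
  lvl1: tbl 0x3C, slot 25 ⇒ 0x3F007 (P1/RW1/US1/PS0)
  → PA=0x3F3F8  (2 entries read)
#1 VA=0x180B1D8 (r,kernel):
  lvl0: tbl 0x3A, slot 12 ⇒ 0x41007 (P1/RW1/US1/PS0)
  lvl1: tbl 0x41, slot 11 ⇒ 0x43007 (P1/RW1/US1/PS0)
  → PA=0x431D8  (2 entries read)
#2 VA=0x1E00F4A (r,kernel):
  lvl0: tbl 0x3A, slot 15 ⇒ 0x4D000 (P0/RW0/US0/PS0)
  ✗ PAGE_NOT_PRESENT  [1 reads]
#3 VA=0x140817C (r,kernel):
  lvl0: tbl 0x3A, slot 10 ⇒ 0x44007 (P1/RW1/US1/PS0)
  lvl1: tbl 0x44, slot 8 ⇒ 0x47007 (P1/RW1/US1/PS0)
  → PA=0x4717C  (2 entries read)
#4 VA=0x3C032C4 (r,kernel):
  lvl0: tbl 0x3A, slot 30 ⇒ 0x49007 (P1/RW1/US1/PS0)
  lvl1: tbl 0x49, slot 3 ⇒ 0x4A007 (P1/RW1/US1/PS0)
  → PA=0x4A2C4  (2 entries read)
#5 VA=0x381A99C (r,kernel):
  lvl0: tbl 0x3A, slot 28 ⇒ 0x4E007 (P1/RW1/US1/PS0)
  lvl1: tbl 0x4E, slot 26 ⇒ 0x51007 (P1/RW1/US1/PS0)
  → PA=0x5199C  (2 entries read)
#6 VA=0xC18DA0 (r,kernel):
  lvl0: tbl 0x3A, slot 6 ⇒ 0x54007 (P1/RW1/US1/PS0)
  lvl1: tbl 0x54, slot 24 ⇒ 0x58007 (P1/RW1/US1/PS0)
  → PA=0x58DA0  (2 entries read)

Access #5 PA: 0x5199C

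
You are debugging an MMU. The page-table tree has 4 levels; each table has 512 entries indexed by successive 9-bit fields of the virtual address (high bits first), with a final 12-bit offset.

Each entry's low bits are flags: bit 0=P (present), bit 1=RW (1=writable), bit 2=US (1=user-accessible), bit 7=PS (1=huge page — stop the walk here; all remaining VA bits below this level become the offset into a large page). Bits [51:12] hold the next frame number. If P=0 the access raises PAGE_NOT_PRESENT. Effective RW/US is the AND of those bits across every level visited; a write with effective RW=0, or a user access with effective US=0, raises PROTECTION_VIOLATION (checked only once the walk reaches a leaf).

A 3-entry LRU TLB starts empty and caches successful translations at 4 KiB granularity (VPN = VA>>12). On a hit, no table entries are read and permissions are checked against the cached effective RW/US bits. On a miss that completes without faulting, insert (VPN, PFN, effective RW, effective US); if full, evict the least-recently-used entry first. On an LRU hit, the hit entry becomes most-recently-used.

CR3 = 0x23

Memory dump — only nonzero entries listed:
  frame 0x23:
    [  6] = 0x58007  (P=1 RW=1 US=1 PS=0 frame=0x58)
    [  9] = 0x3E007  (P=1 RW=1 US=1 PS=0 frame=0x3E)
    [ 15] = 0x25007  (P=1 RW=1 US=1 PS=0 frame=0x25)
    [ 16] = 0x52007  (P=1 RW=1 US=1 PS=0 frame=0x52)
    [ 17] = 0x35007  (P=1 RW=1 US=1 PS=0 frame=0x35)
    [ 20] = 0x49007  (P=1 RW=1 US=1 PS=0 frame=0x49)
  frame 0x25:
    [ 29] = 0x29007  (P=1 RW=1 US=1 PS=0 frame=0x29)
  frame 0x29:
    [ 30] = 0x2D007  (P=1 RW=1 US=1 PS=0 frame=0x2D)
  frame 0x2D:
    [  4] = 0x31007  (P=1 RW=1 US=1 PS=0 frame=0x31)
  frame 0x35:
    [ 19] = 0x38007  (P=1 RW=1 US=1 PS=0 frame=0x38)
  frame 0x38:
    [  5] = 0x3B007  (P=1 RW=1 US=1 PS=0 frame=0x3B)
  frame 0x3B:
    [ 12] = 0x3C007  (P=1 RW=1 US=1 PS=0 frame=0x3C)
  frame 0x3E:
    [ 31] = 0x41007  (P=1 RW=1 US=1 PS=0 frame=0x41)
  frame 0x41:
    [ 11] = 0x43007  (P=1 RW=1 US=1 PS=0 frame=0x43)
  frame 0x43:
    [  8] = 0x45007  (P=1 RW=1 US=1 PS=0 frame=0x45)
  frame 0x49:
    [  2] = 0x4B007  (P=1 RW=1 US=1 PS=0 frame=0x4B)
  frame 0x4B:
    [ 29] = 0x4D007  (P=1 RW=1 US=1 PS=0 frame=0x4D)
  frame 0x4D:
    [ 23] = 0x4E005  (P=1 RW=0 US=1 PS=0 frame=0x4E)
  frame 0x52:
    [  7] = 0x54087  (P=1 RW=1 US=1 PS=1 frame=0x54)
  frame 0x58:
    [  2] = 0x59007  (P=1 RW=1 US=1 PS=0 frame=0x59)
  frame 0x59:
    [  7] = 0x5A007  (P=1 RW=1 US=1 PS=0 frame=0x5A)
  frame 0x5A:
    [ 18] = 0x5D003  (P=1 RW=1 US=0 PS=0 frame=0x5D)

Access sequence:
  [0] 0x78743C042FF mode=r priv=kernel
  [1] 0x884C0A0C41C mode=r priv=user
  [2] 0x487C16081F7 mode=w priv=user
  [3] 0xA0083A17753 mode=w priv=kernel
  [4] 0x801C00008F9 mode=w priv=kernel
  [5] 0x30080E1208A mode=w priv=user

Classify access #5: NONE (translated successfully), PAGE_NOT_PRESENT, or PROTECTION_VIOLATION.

Walk each access:
#0 VA=0x78743C042FF (r,kernel):
  lvl0: tbl 0x23, slot 15 ⇒ 0x25007 (P1/RW1/US1/PS0)
  lvl1: tbl 0x25, slot 29 ⇒ 0x29007 (P1/RW1/US1/PS0)
  lvl2: tbl 0x29, slot 30 ⇒ 0x2D007 (P1/RW1/US1/PS0)
  lvl3: tbl 0x2D, slot 4 ⇒ 0x31007 (P1/RW1/US1/PS0)
  → PA=0x312FF  (4 entries read)
#1 VA=0x884C0A0C41C (r,user):
  lvl0: tbl 0x23, slot 17 ⇒ 0x35007 (P1/RW1/US1/PS0)
  lvl1: tbl 0x35, slot 19 ⇒ 0x38007 (P1/RW1/US1/PS0)
  lvl2: tbl 0x38, slot 5 ⇒ 0x3B007 (P1/RW1/US1/PS0)
  lvl3: tbl 0x3B, slot 12 ⇒ 0x3C007 (P1/RW1/US1/PS0)
  → PA=0x3C41C  (4 entries read)
#2 VA=0x487C16081F7 (w,user):
  lvl0: tbl 0x23, slot 9 ⇒ 0x3E007 (P1/RW1/US1/PS0)
  lvl1: tbl 0x3E, slot 31 ⇒ 0x41007 (P1/RW1/US1/PS0)
  lvl2: tbl 0x41, slot 11 ⇒ 0x43007 (P1/RW1/US1/PS0)
  lvl3: tbl 0x43, slot 8 ⇒ 0x45007 (P1/RW1/US1/PS0)
  → PA=0x451F7  (4 entries read)
#3 VA=0xA0083A17753 (w,kernel):
  lvl0: tbl 0x23, slot 20 ⇒ 0x49007 (P1/RW1/US1/PS0)
  lvl1: tbl 0x49, slot 2 ⇒ 0x4B007 (P1/RW1/US1/PS0)
  lvl2: tbl 0x4B, slot 29 ⇒ 0x4D007 (P1/RW1/US1/PS0)
  lvl3: tbl 0x4D, slot 23 ⇒ 0x4E005 (P1/RW0/US1/PS0)
  ✗ PROTECTION_VIOLATION  [4 reads]
#4 VA=0x801C00008F9 (w,kernel):
  lvl0: tbl 0x23, slot 16 ⇒ 0x52007 (P1/RW1/US1/PS0)
  lvl1: tbl 0x52, slot 7 ⇒ 0x54087 (P1/RW1/US1/PS1)
  → PA=0x548F9 (huge @L1)  (2 entries read)
#5 VA=0x30080E1208A (w,user):
  lvl0: tbl 0x23, slot 6 ⇒ 0x58007 (P1/RW1/US1/PS0)
  lvl1: tbl 0x58, slot 2 ⇒ 0x59007 (P1/RW1/US1/PS0)
  lvl2: tbl 0x59, slot 7 ⇒ 0x5A007 (P1/RW1/US1/PS0)
  lvl3: tbl 0x5A, slot 18 ⇒ 0x5D003 (P1/RW1/US0/PS0)
  ✗ PROTECTION_VIOLATION  [4 reads]

Access #5 fault: PROTECTION_VIOLATION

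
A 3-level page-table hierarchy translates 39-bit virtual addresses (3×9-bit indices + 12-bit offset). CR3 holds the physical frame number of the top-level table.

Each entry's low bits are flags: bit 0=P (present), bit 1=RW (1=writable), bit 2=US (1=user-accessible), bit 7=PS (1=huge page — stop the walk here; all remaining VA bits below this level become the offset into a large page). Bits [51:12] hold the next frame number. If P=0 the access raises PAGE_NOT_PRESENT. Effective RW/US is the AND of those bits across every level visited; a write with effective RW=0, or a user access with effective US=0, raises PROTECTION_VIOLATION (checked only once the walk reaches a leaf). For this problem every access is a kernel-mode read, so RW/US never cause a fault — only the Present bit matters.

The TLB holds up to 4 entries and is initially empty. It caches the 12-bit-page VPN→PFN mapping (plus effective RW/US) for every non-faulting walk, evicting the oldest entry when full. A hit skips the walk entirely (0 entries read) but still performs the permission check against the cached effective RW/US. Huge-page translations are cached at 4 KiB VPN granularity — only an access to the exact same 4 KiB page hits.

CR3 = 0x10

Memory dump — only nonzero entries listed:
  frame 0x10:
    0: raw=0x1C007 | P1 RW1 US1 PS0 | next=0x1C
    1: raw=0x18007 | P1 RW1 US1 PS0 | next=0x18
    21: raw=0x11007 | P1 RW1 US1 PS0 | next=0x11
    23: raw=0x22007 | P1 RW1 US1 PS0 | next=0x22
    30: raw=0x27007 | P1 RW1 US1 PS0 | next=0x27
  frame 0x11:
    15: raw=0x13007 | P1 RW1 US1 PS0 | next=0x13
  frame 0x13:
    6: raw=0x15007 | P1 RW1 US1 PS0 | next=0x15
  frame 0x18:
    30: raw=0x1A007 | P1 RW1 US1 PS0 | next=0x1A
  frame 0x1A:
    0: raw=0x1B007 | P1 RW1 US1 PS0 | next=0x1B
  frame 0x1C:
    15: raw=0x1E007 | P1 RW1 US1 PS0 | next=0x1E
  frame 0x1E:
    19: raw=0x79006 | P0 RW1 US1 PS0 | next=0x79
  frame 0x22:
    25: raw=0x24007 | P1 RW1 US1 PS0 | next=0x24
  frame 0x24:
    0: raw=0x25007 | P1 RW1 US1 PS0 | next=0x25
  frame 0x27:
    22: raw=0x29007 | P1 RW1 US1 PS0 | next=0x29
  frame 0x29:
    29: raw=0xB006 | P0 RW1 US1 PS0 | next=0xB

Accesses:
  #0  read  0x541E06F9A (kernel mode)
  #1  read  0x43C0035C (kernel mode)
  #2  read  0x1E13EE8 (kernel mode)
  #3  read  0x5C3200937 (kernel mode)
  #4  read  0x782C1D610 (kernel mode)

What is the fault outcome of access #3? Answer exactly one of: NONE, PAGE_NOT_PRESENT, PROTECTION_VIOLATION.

Walk each access:
#0 VA=0x541E06F9A (r,kernel):
  L0 @0x10[21] → 0x11007  P=1,RW=1,US=1,PS=0
  L1 @0x11[15] → 0x13007  P=1,RW=1,US=1,PS=0
  L2 @0x13[6] → 0x15007  P=1,RW=1,US=1,PS=0
  ✓ 0x15F9A  — 3 lookups
#1 VA=0x43C0035C (r,kernel):
  L0 @0x10[1] → 0x18007  P=1,RW=1,US=1,PS=0
  L1 @0x18[30] → 0x1A007  P=1,RW=1,US=1,PS=0
  L2 @0x1A[0] → 0x1B007  P=1,RW=1,US=1,PS=0
  ✓ 0x1B35C  — 3 lookups
#2 VA=0x1E13EE8 (r,kernel):
  L0 @0x10[0] → 0x1C007  P=1,RW=1,US=1,PS=0
  L1 @0x1C[15] → 0x1E007  P=1,RW=1,US=1,PS=0
  L2 @0x1E[19] → 0x79006  P=0,RW=1,US=1,PS=0
  → PAGE_NOT_PRESENT  (3 entries read)
#3 VA=0x5C3200937 (r,kernel):
  L0 @0x10[23] → 0x22007  P=1,RW=1,US=1,PS=0
  L1 @0x22[25] → 0x24007  P=1,RW=1,US=1,PS=0
  L2 @0x24[0] → 0x25007  P=1,RW=1,US=1,PS=0
  ✓ 0x25937  — 3 lookups
#4 VA=0x782C1D610 (r,kernel):
  L0 @0x10[30] → 0x27007  P=1,RW=1,US=1,PS=0
  L1 @0x27[22] → 0x29007  P=1,RW=1,US=1,PS=0
  L2 @0x29[29] → 0xB006  P=0,RW=1,US=1,PS=0
  → PAGE_NOT_PRESENT  (3 entries read)

Access #3 fault: NONE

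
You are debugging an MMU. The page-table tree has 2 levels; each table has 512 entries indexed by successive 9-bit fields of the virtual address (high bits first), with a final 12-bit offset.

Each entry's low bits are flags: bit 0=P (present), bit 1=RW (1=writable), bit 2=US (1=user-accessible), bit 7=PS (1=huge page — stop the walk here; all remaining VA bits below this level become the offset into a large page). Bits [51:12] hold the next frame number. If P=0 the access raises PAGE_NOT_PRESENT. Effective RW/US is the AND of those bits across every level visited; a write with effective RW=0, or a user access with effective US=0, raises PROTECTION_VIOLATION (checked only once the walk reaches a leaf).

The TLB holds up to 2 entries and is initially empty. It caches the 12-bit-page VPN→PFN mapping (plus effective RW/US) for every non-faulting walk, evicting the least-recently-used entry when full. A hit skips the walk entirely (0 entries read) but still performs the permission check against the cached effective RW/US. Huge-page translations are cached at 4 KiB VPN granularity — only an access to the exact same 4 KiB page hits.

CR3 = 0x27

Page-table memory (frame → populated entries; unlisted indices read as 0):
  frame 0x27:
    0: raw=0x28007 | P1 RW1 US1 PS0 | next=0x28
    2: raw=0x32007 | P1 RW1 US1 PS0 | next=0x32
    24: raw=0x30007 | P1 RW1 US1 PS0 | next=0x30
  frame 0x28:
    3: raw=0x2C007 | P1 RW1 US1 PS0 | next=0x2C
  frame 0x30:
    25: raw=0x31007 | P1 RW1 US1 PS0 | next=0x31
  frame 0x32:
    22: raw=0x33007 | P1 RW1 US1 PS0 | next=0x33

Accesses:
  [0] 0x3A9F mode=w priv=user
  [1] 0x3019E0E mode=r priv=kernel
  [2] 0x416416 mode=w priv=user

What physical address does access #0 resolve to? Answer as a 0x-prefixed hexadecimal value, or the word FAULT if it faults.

Trace:
#0 VA=0x3A9F (w,user):
  [0] read 0x27 idx=0: raw=0x28007 flags P=1 W=1 U=1 S=0
  [1] read 0x28 idx=3: raw=0x2C007 flags P=1 W=1 U=1 S=0
  → PA=0x2CA9F  (2 entries read)
#1 VA=0x3019E0E (r,kernel):
  [0] read 0x27 idx=24: raw=0x30007 flags P=1 W=1 U=1 S=0
  [1] read 0x30 idx=25: raw=0x31007 flags P=1 W=1 U=1 S=0
  → PA=0x31E0E  (2 entries read)
#2 VA=0x416416 (w,user):
  [0] read 0x27 idx=2: raw=0x32007 flags P=1 W=1 U=1 S=0
  [1] read 0x32 idx=22: raw=0x33007 flags P=1 W=1 U=1 S=0
  → PA=0x33416  (2 entries read)

Access #0 PA: 0x2CA9F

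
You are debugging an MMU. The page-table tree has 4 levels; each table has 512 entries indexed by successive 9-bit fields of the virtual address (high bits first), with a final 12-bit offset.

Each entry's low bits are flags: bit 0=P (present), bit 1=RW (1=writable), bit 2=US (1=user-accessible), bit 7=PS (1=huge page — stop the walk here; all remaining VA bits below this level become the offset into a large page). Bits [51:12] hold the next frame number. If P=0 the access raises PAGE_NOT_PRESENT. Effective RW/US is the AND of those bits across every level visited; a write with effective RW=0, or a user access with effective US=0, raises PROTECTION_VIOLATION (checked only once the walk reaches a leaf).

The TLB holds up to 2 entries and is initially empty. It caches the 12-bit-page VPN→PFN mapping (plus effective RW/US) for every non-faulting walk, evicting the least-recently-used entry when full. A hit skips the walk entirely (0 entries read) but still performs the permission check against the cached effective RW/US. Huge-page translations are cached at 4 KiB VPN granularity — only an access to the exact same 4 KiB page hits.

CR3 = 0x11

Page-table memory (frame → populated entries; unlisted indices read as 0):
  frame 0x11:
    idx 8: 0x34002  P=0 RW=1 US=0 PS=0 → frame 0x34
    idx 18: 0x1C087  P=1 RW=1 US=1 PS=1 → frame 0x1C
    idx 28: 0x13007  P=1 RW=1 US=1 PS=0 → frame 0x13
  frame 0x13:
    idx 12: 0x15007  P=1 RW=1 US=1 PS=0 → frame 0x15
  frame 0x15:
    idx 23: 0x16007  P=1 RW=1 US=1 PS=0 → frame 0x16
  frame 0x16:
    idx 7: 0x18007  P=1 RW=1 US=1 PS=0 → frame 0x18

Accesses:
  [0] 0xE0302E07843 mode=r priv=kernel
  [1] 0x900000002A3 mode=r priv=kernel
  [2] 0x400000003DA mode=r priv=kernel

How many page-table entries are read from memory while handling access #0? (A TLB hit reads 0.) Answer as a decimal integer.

Walk each access:
#0 VA=0xE0302E07843 (r,kernel):
  L0: frame=0x11 idx=28 entry=0x13007 [P=1 RW=1 US=1 PS=0]
  L1: frame=0x13 idx=12 entry=0x15007 [P=1 RW=1 US=1 PS=0]
  L2: frame=0x15 idx=23 entry=0x16007 [P=1 RW=1 US=1 PS=0]
  L3: frame=0x16 idx=7 entry=0x18007 [P=1 RW=1 US=1 PS=0]
  ✓ 0x18843  — 4 lookups
#1 VA=0x900000002A3 (r,kernel):
  L0: frame=0x11 idx=18 entry=0x1C087 [P=1 RW=1 US=1 PS=1]
  ✓ 0x1C2A3 (huge @L0)  — 1 lookups
#2 VA=0x400000003DA (r,kernel):
  L0: frame=0x11 idx=8 entry=0x34002 [P=0 RW=1 US=0 PS=0]
  ⇒ fault: PAGE_NOT_PRESENT  — 1 lookups

Entries read for #0: 4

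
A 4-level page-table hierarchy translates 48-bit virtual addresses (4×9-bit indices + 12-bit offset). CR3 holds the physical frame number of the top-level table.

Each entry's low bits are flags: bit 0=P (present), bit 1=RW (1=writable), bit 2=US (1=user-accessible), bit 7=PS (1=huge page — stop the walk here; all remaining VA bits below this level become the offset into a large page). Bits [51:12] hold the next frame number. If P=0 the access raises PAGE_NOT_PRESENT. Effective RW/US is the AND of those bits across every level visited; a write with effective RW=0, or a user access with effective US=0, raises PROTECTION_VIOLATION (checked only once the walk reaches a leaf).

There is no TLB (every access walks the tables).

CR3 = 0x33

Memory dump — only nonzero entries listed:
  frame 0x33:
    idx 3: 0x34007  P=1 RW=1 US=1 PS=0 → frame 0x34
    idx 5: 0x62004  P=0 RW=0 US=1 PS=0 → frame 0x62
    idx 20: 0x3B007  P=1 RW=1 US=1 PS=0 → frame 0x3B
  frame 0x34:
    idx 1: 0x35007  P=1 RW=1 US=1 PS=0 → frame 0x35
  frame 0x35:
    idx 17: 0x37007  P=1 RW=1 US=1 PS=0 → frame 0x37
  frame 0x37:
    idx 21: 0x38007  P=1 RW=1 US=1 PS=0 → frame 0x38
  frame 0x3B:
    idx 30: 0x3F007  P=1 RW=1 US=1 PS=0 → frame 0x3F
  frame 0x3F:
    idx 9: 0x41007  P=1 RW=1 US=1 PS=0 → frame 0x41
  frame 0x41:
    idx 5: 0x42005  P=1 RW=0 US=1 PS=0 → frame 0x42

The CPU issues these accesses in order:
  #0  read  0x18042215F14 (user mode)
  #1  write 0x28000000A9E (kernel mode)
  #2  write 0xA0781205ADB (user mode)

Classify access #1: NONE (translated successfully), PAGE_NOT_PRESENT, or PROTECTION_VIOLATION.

Trace:
#0 VA=0x18042215F14 (r,user):
  L0 @0x33[3] → 0x34007  P=1,RW=1,US=1,PS=0
  L1 @0x34[1] → 0x35007  P=1,RW=1,US=1,PS=0
  L2 @0x35[17] → 0x37007  P=1,RW=1,US=1,PS=0
  L3 @0x37[21] → 0x38007  P=1,RW=1,US=1,PS=0
  → PA=0x38F14  (4 entries read)
#1 VA=0x28000000A9E (w,kernel):
  L0 @0x33[5] → 0x62004  P=0,RW=0,US=1,PS=0
  ⇒ fault: PAGE_NOT_PRESENT  — 1 lookups
#2 VA=0xA0781205ADB (w,user):
  L0 @0x33[20] → 0x3B007  P=1,RW=1,US=1,PS=0
  L1 @0x3B[30] → 0x3F007  P=1,RW=1,US=1,PS=0
  L2 @0x3F[9] → 0x41007  P=1,RW=1,US=1,PS=0
  L3 @0x41[5] → 0x42005  P=1,RW=0,US=1,PS=0
  ⇒ fault: PROTECTION_VIOLATION  — 4 lookups

Access #1 fault: PAGE_NOT_PRESENT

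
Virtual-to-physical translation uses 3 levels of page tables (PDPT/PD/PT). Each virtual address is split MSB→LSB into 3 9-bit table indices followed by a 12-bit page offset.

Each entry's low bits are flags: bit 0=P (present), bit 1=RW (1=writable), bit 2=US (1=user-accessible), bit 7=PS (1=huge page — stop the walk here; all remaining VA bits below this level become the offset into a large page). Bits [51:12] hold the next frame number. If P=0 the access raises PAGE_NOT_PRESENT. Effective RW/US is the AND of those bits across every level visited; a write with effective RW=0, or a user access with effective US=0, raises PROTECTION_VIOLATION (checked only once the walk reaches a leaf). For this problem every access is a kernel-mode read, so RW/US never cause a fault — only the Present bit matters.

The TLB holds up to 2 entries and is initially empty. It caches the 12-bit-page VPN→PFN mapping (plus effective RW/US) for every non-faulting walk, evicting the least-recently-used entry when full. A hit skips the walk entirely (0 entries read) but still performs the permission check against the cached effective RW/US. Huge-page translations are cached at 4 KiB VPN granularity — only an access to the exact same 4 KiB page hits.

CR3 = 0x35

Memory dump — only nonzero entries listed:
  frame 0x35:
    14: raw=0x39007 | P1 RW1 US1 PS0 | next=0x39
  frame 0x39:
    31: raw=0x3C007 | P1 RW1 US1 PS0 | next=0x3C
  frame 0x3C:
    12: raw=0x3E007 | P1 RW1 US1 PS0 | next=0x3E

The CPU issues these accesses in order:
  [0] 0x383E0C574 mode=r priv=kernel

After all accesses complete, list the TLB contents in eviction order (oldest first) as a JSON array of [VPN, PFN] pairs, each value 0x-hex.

Walk each access:
#0 VA=0x383E0C574 (r,kernel):
  L0 @0x35[14] → 0x39007  P=1,RW=1,US=1,PS=0
  L1 @0x39[31] → 0x3C007  P=1,RW=1,US=1,PS=0
  L2 @0x3C[12] → 0x3E007  P=1,RW=1,US=1,PS=0
  ⇒ phys 0x3E574  [3 reads]

TLB: [["0x383E0C", "0x3E"]]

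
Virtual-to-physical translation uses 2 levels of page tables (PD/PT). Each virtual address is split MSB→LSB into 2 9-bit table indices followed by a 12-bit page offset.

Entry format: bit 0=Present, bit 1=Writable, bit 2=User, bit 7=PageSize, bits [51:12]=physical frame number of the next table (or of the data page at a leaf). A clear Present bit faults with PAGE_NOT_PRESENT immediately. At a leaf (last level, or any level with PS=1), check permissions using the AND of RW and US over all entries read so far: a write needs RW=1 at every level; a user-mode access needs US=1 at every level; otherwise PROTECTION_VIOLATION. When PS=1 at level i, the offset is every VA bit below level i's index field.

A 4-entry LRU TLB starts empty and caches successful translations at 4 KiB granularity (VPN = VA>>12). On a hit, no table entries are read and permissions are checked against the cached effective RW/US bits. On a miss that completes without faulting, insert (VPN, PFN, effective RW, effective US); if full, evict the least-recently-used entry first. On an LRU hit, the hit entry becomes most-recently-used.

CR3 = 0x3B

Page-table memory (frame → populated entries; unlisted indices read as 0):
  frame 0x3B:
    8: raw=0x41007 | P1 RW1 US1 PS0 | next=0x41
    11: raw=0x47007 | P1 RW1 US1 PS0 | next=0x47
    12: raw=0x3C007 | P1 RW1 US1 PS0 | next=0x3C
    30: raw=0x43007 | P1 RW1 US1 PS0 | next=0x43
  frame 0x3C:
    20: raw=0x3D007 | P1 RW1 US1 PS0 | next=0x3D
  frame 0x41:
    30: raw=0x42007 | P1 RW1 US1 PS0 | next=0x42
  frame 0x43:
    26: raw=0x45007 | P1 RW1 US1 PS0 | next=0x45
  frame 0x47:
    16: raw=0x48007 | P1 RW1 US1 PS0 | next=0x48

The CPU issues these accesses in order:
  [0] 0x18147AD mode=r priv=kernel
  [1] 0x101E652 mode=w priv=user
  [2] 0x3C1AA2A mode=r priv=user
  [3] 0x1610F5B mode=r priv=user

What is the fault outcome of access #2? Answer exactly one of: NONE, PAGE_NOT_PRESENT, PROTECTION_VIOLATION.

Per-access translation:
#0 VA=0x18147AD (r,kernel):
  L0 @0x3B[12] → 0x3C007  P=1,RW=1,US=1,PS=0
  L1 @0x3C[20] → 0x3D007  P=1,RW=1,US=1,PS=0
  ✓ 0x3D7AD  — 2 lookups
#1 VA=0x101E652 (w,user):
  L0 @0x3B[8] → 0x41007  P=1,RW=1,US=1,PS=0
  L1 @0x41[30] → 0x42007  P=1,RW=1,US=1,PS=0
  ✓ 0x42652  — 2 lookups
#2 VA=0x3C1AA2A (r,user):
  L0 @0x3B[30] → 0x43007  P=1,RW=1,US=1,PS=0
  L1 @0x43[26] → 0x45007  P=1,RW=1,US=1,PS=0
  ✓ 0x45A2A  — 2 lookups
#3 VA=0x1610F5B (r,user):
  L0 @0x3B[11] → 0x47007  P=1,RW=1,US=1,PS=0
  L1 @0x47[16] → 0x48007  P=1,RW=1,US=1,PS=0
  ✓ 0x48F5B  — 2 lookups

Access #2 fault: NONE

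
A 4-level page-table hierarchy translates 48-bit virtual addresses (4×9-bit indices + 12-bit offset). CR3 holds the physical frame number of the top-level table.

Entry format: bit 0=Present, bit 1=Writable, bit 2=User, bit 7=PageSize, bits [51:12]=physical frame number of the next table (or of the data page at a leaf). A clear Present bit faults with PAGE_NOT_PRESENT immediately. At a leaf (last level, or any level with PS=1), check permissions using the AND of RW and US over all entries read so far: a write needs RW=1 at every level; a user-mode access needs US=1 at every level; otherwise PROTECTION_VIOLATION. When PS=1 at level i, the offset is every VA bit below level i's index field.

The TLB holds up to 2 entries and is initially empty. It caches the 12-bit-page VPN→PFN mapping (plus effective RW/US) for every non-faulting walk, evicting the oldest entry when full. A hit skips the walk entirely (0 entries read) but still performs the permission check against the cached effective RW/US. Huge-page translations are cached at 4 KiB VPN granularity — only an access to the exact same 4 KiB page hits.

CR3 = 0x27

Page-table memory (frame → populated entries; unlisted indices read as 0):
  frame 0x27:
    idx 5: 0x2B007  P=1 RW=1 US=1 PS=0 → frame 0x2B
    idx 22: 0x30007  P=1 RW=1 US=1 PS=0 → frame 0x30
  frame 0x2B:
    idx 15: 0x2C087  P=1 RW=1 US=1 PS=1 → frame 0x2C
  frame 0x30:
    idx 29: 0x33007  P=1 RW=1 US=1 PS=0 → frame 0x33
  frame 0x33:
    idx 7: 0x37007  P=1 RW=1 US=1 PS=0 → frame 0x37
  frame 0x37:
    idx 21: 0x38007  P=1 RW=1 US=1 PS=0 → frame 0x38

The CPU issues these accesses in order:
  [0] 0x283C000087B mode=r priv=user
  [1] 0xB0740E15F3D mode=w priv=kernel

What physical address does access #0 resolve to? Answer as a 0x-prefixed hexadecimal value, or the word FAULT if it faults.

Trace:
#0 VA=0x283C000087B (r,user):
  [0] read 0x27 idx=5: raw=0x2B007 flags P=1 W=1 U=1 S=0
  [1] read 0x2B idx=15: raw=0x2C087 flags P=1 W=1 U=1 S=1
  ✓ 0x2C87B (huge @L1)  — 2 lookups
#1 VA=0xB0740E15F3D (w,kernel):
  [0] read 0x27 idx=22: raw=0x30007 flags P=1 W=1 U=1 S=0
  [1] read 0x30 idx=29: raw=0x33007 flags P=1 W=1 U=1 S=0
  [2] read 0x33 idx=7: raw=0x37007 flags P=1 W=1 U=1 S=0
  [3] read 0x37 idx=21: raw=0x38007 flags P=1 W=1 U=1 S=0
  ✓ 0x38F3D  — 4 lookups

Access #0 PA: 0x2C87B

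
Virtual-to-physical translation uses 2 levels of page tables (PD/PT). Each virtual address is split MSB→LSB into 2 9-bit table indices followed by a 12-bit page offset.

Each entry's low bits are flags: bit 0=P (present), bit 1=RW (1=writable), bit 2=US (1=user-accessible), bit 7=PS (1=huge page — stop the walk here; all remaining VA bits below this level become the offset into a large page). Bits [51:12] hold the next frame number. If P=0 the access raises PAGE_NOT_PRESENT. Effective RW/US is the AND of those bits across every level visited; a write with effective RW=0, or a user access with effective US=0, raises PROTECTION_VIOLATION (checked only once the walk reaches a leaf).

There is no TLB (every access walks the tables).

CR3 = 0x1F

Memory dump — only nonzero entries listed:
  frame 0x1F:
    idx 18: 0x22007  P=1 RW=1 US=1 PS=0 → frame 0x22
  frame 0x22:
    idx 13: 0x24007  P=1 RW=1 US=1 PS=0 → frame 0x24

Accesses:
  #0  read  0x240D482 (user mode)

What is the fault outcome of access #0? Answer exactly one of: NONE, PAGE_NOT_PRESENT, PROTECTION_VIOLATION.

Walk each access:
#0 VA=0x240D482 (r,user):
  L0 @0x1F[18] → 0x22007  P=1,RW=1,US=1,PS=0
  L1 @0x22[13] → 0x24007  P=1,RW=1,US=1,PS=0
  ✓ 0x24482  — 2 lookups

Access #0 fault: NONE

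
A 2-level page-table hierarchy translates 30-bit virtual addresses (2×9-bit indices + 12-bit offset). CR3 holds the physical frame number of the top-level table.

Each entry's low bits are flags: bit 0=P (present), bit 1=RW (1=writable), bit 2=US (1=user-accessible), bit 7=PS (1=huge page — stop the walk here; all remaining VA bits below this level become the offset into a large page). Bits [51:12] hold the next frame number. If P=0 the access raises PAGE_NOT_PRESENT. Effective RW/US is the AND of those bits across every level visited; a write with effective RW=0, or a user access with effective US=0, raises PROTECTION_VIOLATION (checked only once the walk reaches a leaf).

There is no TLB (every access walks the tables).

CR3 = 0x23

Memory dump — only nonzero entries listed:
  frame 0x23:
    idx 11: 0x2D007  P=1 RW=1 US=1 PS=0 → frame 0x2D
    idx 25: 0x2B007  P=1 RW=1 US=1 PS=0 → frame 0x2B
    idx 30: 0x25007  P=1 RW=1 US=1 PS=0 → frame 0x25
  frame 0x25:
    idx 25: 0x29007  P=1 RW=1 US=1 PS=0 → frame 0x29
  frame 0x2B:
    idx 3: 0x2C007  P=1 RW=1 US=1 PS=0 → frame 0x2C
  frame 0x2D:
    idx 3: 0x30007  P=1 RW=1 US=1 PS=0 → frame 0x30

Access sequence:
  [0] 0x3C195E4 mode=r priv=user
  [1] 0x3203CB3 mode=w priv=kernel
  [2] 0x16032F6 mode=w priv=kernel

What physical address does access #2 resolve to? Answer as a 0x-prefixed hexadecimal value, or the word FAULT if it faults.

Per-access translation:
#0 VA=0x3C195E4 (r,user):
  [0] read 0x23 idx=30: raw=0x25007 flags P=1 W=1 U=1 S=0
  [1] read 0x25 idx=25: raw=0x29007 flags P=1 W=1 U=1 S=0
  ⇒ phys 0x295E4  [2 reads]
#1 VA=0x3203CB3 (w,kernel):
  [0] read 0x23 idx=25: raw=0x2B007 flags P=1 W=1 U=1 S=0
  [1] read 0x2B idx=3: raw=0x2C007 flags P=1 W=1 U=1 S=0
  ⇒ phys 0x2CCB3  [2 reads]
#2 VA=0x16032F6 (w,kernel):
  [0] read 0x23 idx=11: raw=0x2D007 flags P=1 W=1 U=1 S=0
  [1] read 0x2D idx=3: raw=0x30007 flags P=1 W=1 U=1 S=0
  ⇒ phys 0x302F6  [2 reads]

Access #2 PA: 0x302F6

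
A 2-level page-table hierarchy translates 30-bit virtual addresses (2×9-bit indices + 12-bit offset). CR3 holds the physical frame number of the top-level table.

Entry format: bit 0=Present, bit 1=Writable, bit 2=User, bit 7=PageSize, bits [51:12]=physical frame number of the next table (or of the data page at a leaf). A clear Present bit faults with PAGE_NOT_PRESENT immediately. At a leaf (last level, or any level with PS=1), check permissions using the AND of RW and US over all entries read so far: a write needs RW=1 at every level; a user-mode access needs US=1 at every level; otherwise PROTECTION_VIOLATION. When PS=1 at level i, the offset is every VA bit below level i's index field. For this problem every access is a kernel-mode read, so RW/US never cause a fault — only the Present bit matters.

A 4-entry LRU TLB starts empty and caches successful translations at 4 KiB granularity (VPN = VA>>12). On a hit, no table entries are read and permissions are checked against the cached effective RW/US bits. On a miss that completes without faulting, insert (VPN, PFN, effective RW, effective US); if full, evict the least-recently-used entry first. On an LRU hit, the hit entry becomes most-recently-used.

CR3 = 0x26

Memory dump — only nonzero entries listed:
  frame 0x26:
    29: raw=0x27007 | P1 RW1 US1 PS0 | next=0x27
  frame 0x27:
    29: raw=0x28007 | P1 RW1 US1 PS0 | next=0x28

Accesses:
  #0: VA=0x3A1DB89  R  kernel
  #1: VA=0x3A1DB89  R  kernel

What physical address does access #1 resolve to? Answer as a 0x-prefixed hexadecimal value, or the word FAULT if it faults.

Walk each access:
#0 VA=0x3A1DB89 (r,kernel):
  lvl0: tbl 0x26, slot 29 ⇒ 0x27007 (P1/RW1/US1/PS0)
  lvl1: tbl 0x27, slot 29 ⇒ 0x28007 (P1/RW1/US1/PS0)
  → PA=0x28B89  (2 entries read)
#1 VA=0x3A1DB89 (r,kernel):
  TLB hit vpn=0x3A1D → PA=0x28B89

Access #1 PA: 0x28B89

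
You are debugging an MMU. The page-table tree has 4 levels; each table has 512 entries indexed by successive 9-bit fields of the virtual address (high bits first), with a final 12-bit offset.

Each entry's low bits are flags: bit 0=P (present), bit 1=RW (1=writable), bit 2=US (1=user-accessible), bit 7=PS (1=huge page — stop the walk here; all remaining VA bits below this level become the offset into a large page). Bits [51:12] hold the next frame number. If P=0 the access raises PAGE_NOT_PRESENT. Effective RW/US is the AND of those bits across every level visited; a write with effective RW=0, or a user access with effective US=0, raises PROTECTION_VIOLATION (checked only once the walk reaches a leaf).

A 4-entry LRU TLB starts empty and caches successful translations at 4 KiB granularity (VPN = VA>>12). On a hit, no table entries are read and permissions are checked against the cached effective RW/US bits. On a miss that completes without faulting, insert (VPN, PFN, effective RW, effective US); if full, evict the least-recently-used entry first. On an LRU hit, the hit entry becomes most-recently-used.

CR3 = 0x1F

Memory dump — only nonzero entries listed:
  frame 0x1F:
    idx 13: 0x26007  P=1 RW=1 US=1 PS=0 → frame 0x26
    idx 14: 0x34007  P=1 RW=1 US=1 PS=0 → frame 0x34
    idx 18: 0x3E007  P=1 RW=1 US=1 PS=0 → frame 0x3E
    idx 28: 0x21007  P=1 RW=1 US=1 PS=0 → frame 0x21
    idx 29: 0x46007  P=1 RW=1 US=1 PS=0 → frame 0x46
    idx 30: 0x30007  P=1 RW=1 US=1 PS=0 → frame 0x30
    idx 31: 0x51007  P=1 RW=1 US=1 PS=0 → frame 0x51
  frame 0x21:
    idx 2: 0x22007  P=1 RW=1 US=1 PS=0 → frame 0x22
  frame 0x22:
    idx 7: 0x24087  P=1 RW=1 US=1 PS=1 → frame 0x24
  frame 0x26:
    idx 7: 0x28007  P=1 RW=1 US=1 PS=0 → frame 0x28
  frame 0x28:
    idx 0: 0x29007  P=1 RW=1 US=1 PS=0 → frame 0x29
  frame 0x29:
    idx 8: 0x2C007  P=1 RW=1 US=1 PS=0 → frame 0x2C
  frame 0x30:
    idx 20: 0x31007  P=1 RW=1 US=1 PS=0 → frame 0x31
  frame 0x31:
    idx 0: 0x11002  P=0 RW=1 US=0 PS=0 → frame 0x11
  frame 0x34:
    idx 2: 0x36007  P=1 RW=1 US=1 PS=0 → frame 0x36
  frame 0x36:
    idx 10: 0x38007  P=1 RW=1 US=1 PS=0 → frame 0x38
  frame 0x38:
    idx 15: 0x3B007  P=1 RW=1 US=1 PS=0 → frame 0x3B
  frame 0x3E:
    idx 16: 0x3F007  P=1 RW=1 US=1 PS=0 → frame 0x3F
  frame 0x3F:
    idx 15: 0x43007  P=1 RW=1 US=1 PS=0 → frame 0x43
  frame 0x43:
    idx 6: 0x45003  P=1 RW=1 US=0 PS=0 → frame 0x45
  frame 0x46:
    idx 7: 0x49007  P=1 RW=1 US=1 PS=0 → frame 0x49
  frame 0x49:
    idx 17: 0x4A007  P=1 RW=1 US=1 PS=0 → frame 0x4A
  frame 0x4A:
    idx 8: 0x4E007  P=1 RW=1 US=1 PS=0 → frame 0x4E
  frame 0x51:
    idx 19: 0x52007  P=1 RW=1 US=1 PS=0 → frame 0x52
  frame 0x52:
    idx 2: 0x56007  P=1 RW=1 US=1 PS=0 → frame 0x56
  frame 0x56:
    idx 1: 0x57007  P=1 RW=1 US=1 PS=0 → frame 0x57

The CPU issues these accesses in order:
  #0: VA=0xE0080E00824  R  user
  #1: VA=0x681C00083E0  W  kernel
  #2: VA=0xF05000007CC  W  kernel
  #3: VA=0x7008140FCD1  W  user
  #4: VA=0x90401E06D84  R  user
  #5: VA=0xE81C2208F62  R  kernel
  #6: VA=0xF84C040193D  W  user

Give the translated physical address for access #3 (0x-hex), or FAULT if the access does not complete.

Walk each access:
#0 VA=0xE0080E00824 (r,user):
  L0: frame=0x1F idx=28 entry=0x21007 [P=1 RW=1 US=1 PS=0]
  L1: frame=0x21 idx=2 entry=0x22007 [P=1 RW=1 US=1 PS=0]
  L2: frame=0x22 idx=7 entry=0x24087 [P=1 RW=1 US=1 PS=1]
  ⇒ phys 0x24824 (huge @L2)  [3 reads]
#1 VA=0x681C00083E0 (w,kernel):
  L0: frame=0x1F idx=13 entry=0x26007 [P=1 RW=1 US=1 PS=0]
  L1: frame=0x26 idx=7 entry=0x28007 [P=1 RW=1 US=1 PS=0]
  L2: frame=0x28 idx=0 entry=0x29007 [P=1 RW=1 US=1 PS=0]
  L3: frame=0x29 idx=8 entry=0x2C007 [P=1 RW=1 US=1 PS=0]
  ⇒ phys 0x2C3E0  [4 reads]
#2 VA=0xF05000007CC (w,kernel):
  L0: frame=0x1F idx=30 entry=0x30007 [P=1 RW=1 US=1 PS=0]
  L1: frame=0x30 idx=20 entry=0x31007 [P=1 RW=1 US=1 PS=0]
  L2: frame=0x31 idx=0 entry=0x11002 [P=0 RW=1 US=0 PS=0]
  ⇒ fault: PAGE_NOT_PRESENT  — 3 lookups
#3 VA=0x7008140FCD1 (w,user):
  L0: frame=0x1F idx=14 entry=0x34007 [P=1 RW=1 US=1 PS=0]
  L1: frame=0x34 idx=2 entry=0x36007 [P=1 RW=1 US=1 PS=0]
  L2: frame=0x36 idx=10 entry=0x38007 [P=1 RW=1 US=1 PS=0]
  L3: frame=0x38 idx=15 entry=0x3B007 [P=1 RW=1 US=1 PS=0]
  ⇒ phys 0x3BCD1  [4 reads]
#4 VA=0x90401E06D84 (r,user):
  L0: frame=0x1F idx=18 entry=0x3E007 [P=1 RW=1 US=1 PS=0]
  L1: frame=0x3E idx=16 entry=0x3F007 [P=1 RW=1 US=1 PS=0]
  L2: frame=0x3F idx=15 entry=0x43007 [P=1 RW=1 US=1 PS=0]
  L3: frame=0x43 idx=6 entry=0x45003 [P=1 RW=1 US=0 PS=0]
  ⇒ fault: PROTECTION_VIOLATION  — 4 lookups
#5 VA=0xE81C2208F62 (r,kernel):
  L0: frame=0x1F idx=29 entry=0x46007 [P=1 RW=1 US=1 PS=0]
  L1: frame=0x46 idx=7 entry=0x49007 [P=1 RW=1 US=1 PS=0]
  L2: frame=0x49 idx=17 entry=0x4A007 [P=1 RW=1 US=1 PS=0]
  L3: frame=0x4A idx=8 entry=0x4E007 [P=1 RW=1 US=1 PS=0]
  ⇒ phys 0x4EF62  [4 reads]
#6 VA=0xF84C040193D (w,user):
  L0: frame=0x1F idx=31 entry=0x51007 [P=1 RW=1 US=1 PS=0]
  L1: frame=0x51 idx=19 entry=0x52007 [P=1 RW=1 US=1 PS=0]
  L2: frame=0x52 idx=2 entry=0x56007 [P=1 RW=1 US=1 PS=0]
  L3: frame=0x56 idx=1 entry=0x57007 [P=1 RW=1 US=1 PS=0]
  ⇒ phys 0x5793D  [4 reads]

Access #3 PA: 0x3BCD1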